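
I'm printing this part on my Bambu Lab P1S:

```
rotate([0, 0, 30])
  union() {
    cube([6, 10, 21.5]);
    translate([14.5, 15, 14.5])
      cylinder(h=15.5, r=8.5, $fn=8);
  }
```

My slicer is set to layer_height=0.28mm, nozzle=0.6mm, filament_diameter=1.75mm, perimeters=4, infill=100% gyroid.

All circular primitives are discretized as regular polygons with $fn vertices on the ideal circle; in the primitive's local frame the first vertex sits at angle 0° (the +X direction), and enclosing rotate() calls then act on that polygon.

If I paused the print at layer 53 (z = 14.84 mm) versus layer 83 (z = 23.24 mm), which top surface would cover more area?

Layer 53 (z = 14.84): the 6×10 cube contributes its full rectangle (area 60.00 mm²); the r=8.5 cylinder at (14.5, 15) contributes a regular 8-gon of circumradius 8.5 (area = (8/2)·8.500²·sin(360°/8) = 204.35 mm²); Merging all regions: the 2 present regions are separate (no shared area or edge), so areas and boundary lengths simply add and each stays a separate island — area = 264.35 mm²; (whole slice rotated 30° about Z — lengths, areas and connectivity unchanged). So its area = 264.35 mm². Layer 83 (z = 23.24): the cube is not intersected at this z (z outside [0, 21.5]); the r=8.5 cylinder at (14.5, 15) contributes a regular 8-gon of circumradius 8.5 (area = (8/2)·8.500²·sin(360°/8) = 204.35 mm²); Taking the union: only the r=8.5 cylinder at (14.5, 15) is present, so the union is just that shape — area = 204.35 mm²; (whole slice rotated 30° about Z — lengths, areas and connectivity unchanged). So its area = 204.35 mm². Layer 53 is larger (264.35 vs 204.35 mm²).

layer 53 (z = 14.84 mm)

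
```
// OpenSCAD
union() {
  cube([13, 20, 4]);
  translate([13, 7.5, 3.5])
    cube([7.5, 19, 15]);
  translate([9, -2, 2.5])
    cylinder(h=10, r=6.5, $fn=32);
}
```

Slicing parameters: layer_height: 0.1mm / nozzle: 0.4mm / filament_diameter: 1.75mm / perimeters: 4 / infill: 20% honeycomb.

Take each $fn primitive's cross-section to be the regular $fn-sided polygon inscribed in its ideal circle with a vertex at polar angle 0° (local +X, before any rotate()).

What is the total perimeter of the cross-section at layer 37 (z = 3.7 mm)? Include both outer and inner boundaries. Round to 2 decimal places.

At z = 3.7 mm: the 13×20 cube contributes its full rectangle (perimeter 66.00 mm); the cube at (13, 7.5) is present — its section is the full 7.5×19 rectangle (perimeter 53.00 mm); the r=6.5 cylinder at (9, -2) gives a regular 32-gon of circumradius 6.5 (constant along its height) (perimeter = 2·32·6.500·sin(180°/32) = 40.78 mm); Taking the union: the regions partially overlap (shared area 36.38 mm²), so the edge portions inside another operand are dropped and the merged outline is re-measured after clipping — boundary = 109.06 mm. Overall, the cross-section is a single solid region. Total boundary length (outer) = 109.06 mm.

109.06 mm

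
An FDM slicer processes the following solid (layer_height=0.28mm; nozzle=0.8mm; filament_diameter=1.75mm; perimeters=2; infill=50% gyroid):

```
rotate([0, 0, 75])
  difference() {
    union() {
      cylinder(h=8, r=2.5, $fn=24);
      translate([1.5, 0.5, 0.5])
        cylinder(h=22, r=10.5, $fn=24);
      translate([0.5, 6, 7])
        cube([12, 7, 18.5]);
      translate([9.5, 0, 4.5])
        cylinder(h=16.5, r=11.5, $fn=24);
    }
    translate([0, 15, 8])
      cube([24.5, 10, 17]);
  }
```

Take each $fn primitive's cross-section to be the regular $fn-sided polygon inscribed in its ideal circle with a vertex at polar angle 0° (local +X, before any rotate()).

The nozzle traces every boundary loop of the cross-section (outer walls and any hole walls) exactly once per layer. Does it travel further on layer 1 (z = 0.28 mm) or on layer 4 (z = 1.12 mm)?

Layer 1 (z = 0.28): the r=2.5 cylinder contributes a regular 24-gon of circumradius 2.5 (perimeter = 2·24·2.500·sin(180°/24) = 15.66 mm); the cylinder at (1.5, 0.5) does not reach this height (z outside [0.5, 22.5]); the cube at (0.5, 6) is not intersected at this z (z outside [7, 25.5]); the cylinder at (9.5, 0) is absent (z outside [4.5, 21]); Taking the union: only the r=2.5 cylinder is present, so the union is just that shape — boundary = 15.66 mm; the cube at (0, 15) does not reach this height (z outside [8, 25]); Subtracting the remaining from the first: none of the subtracted shapes is present at this height, so that combined region is unchanged — boundary = 15.66 mm; (rotated 75° about Z; rotation is an isometry so areas/perimeters/island counts are preserved). So its perimeter = 15.66 mm. Layer 4 (z = 1.12): the r=2.5 cylinder gives a regular 24-gon of circumradius 2.5 (constant along its height) (perimeter = 2·24·2.500·sin(180°/24) = 15.66 mm); the r=10.5 cylinder at (1.5, 0.5) gives a regular 24-gon of circumradius 10.5 (constant along its height) (perimeter = 2·24·10.500·sin(180°/24) = 65.79 mm); the cube at (0.5, 6) does not reach this height (z outside [7, 25.5]); the cylinder at (9.5, 0) does not reach this height (z outside [4.5, 21]); Merging all regions: the r=2.5 cylinder lies entirely inside the r=10.5 cylinder at (1.5, 0.5), so the union is just the r=10.5 cylinder at (1.5, 0.5) — boundary = 65.79 mm; the cube at (0, 15) does not reach this height (z outside [8, 25]); After the difference (first − rest): none of the subtracted shapes is present at this height, so that combined region is unchanged — boundary = 65.79 mm; (whole slice rotated 75° about Z — lengths, areas and connectivity unchanged). So its perimeter = 65.79 mm. Layer 4 is larger (65.79 vs 15.66 mm).

layer 4 (z = 1.12 mm)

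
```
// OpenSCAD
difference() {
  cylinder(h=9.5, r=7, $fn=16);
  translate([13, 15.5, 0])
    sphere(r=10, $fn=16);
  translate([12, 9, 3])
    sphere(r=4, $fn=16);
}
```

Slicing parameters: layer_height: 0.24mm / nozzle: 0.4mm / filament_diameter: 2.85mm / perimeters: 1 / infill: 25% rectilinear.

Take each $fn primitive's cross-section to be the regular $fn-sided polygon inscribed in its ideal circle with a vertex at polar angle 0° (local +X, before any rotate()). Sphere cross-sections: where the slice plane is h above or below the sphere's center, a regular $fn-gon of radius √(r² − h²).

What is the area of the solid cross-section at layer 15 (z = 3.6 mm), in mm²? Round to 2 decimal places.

150.01 mm²

At z = 3.6 mm: the r=7 cylinder gives a regular 16-gon of circumradius 7 (constant along its height) (area = (16/2)·7.000²·sin(360°/16) = 150.01 mm²); the r=10 sphere at (13, 15.5) contributes a regular 16-gon of circumradius √(10²−3.6²) = 9.330 (area = (16/2)·9.330²·sin(360°/16) = 266.47 mm²); the r=4 sphere at (12, 9) slices to a regular 16-gon of circumradius 3.955 (√(r²−h²) with h=0.6 from center) (area = (16/2)·3.955²·sin(360°/16) = 47.88 mm²); After the difference (first − rest): starting from the r=7 cylinder (150.01 mm²), the r=10 sphere at (13, 15.5) misses the remaining region (no effect); the r=4 sphere at (12, 9) misses the remaining region (no effect) — area = 150.01 mm². Overall, the cross-section is a single solid region. Net area = 150.01 mm².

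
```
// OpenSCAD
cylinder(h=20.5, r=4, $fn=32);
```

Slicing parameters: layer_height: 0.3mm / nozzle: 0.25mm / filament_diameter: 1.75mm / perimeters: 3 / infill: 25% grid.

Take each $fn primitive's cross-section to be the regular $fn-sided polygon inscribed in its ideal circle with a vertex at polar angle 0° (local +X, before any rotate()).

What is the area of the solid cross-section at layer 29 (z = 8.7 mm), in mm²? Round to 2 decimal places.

At z = 8.7 mm: the r=4 cylinder gives a regular 32-gon of circumradius 4 (constant along its height) (area = (32/2)·4.000²·sin(360°/32) = 49.94 mm²). Overall, the cross-section is a single solid region. Net area = 49.94 mm².

49.94 mm²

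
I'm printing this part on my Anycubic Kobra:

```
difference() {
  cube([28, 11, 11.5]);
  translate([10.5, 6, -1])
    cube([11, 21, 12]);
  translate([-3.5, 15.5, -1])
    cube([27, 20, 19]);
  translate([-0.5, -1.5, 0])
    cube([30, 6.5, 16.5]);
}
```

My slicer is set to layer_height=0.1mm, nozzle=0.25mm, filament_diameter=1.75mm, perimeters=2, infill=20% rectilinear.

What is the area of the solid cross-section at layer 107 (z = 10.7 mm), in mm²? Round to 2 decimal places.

At z = 10.7 mm: the cube is present — its section is the full 28×11 rectangle (area 308.00 mm²); the 11×21 cube at (10.5, 6) contributes its full rectangle (area 231.00 mm²); the cube at (-3.5, 15.5) (footprint 27×20) is included at this height (area 540.00 mm²); the cube at (-0.5, -1.5) (footprint 30×6.5) is included at this height (area 195.00 mm²); After the difference (first − rest): starting from the 28×11 cube (308.00 mm²), the 11×21 cube at (10.5, 6) partially overlaps it — only the 55.00 mm² overlap (of its 231.00 mm²) is removed, clipping the outline; the 27×20 cube at (-3.5, 15.5) misses the remaining region (no effect); the 30×6.5 cube at (-0.5, -1.5) partially overlaps it — only the 140.00 mm² overlap (of its 195.00 mm²) is removed, clipping the outline — area = 113.00 mm². Overall, the cross-section is a single solid region. Net area = 113.00 mm².

113.00 mm²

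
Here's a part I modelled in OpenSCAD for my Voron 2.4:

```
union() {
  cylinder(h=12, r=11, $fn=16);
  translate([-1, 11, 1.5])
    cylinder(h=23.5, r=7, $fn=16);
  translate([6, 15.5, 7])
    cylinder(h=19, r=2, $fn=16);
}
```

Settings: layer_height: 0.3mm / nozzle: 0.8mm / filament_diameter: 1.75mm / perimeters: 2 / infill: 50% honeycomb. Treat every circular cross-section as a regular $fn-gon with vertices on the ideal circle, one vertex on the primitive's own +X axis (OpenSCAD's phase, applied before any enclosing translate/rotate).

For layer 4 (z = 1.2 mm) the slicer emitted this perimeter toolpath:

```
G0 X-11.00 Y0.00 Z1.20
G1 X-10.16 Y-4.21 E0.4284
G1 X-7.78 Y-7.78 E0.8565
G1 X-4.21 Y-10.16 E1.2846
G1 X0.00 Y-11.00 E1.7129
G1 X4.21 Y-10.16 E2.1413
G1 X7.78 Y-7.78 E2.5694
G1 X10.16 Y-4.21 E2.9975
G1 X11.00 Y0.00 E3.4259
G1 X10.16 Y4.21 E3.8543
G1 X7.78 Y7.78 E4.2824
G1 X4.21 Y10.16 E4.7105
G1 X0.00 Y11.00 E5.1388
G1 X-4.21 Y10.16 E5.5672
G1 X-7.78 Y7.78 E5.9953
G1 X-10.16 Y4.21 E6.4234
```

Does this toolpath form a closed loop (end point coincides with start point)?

no

Start point (G0): (-11.00, 0.00). End point (last G1): the path does not return to the start — open.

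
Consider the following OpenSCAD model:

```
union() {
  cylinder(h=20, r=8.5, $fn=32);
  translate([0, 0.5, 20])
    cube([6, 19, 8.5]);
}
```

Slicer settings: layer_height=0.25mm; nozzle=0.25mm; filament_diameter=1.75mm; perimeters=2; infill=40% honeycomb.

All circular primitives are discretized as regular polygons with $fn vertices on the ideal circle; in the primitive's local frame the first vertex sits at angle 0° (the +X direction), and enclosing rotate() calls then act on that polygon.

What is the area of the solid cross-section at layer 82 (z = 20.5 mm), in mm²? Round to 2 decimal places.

At z = 20.5 mm: the cylinder does not reach this height (z outside [0, 20]); the cube at (0, 0.5) (footprint 6×19) is included at this height (area 114.00 mm²); Merging all regions: only the 6×19 cube at (0, 0.5) is present, so the union is just that shape — area = 114.00 mm². Overall, the cross-section is a single solid region. Net area = 114.00 mm².

114.00 mm²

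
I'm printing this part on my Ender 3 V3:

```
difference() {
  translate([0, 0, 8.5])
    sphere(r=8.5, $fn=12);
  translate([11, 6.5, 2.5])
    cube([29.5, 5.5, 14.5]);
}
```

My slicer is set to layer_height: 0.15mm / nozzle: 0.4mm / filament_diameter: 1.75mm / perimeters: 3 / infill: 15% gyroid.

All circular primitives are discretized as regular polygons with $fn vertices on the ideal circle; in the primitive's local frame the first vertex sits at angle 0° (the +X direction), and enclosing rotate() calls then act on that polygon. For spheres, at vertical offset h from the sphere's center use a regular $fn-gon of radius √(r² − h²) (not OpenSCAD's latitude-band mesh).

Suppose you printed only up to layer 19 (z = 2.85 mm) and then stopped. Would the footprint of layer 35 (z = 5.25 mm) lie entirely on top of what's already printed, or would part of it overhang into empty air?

Compare the two slices. At z = 2.85: the sphere: section is a regular 12-gon, circumradius = √(r²−h²) = √(8.5²−5.65²) = 6.350 (area = (12/2)·6.350²·sin(360°/12) = 120.98 mm²); the 29.5×5.5 cube at (11, 6.5) contributes its full rectangle (area 162.25 mm²); Taking the first minus the rest: starting from the r=8.5 sphere (120.98 mm²), the 29.5×5.5 cube at (11, 6.5) misses the remaining region (no effect) — area = 120.98 mm². At z = 5.25: the r=8.5 sphere contributes a regular 12-gon of circumradius √(8.5²−3.25²) = 7.854 (area = (12/2)·7.854²·sin(360°/12) = 185.06 mm²); the cube at (11, 6.5) (footprint 29.5×5.5) is included at this height (area 162.25 mm²); Taking the first minus the rest: starting from the r=8.5 sphere (185.06 mm²), the 29.5×5.5 cube at (11, 6.5) misses the remaining region (no effect) — area = 185.06 mm². Checking containment: at z = 5.25 the cross-section extends beyond the z = 2.85 cross-section by about 64.08 mm².

part overhangs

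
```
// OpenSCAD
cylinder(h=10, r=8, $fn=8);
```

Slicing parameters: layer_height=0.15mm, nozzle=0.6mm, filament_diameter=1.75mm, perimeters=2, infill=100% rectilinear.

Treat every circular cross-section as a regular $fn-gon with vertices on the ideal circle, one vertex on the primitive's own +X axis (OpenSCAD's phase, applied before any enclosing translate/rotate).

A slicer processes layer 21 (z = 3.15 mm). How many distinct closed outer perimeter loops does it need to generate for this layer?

At z = 3.15 mm: the cylinder: section is a regular 8-gon, circumradius r=8. The result has 1 disconnected region.

1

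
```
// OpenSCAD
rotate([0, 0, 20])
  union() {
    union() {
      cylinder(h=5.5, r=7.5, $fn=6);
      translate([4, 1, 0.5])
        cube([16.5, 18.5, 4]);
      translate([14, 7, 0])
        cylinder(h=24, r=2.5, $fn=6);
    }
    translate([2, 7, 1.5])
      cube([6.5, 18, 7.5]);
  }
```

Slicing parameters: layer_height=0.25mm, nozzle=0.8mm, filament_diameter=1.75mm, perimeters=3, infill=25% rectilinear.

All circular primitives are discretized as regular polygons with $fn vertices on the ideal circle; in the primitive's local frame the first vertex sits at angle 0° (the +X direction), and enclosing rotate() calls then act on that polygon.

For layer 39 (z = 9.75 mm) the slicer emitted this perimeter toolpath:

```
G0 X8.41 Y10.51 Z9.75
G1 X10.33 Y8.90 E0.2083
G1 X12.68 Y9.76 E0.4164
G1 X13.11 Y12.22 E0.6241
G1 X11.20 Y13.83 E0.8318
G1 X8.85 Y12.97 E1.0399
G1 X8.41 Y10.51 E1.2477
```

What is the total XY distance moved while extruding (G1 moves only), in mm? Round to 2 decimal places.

Sum the Euclidean lengths of each G1 segment: total = 15.00 mm.

15.00 mm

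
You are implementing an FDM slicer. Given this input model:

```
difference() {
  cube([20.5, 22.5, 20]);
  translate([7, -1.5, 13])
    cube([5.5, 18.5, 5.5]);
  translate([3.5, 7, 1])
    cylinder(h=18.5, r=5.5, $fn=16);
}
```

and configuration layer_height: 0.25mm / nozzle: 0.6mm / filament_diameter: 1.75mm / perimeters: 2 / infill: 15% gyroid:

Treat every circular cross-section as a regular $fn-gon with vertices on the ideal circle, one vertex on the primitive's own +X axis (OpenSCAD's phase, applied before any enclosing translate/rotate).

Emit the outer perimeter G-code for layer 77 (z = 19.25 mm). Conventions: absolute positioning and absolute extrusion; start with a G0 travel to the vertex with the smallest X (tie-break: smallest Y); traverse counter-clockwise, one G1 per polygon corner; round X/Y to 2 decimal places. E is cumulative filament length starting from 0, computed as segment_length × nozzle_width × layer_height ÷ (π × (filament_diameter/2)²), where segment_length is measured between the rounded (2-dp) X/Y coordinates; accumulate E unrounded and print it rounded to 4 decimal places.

G0 X0.00 Y0.00 Z19.25
G1 X20.50 Y0.00 E1.2784
G1 X20.50 Y22.50 E2.6816
G1 X0.00 Y22.50 E3.9600
G1 X0.00 Y11.15 E4.6679
G1 X1.40 Y12.08 E4.7727
G1 X3.50 Y12.50 E4.9062
G1 X5.60 Y12.08 E5.0398
G1 X7.39 Y10.89 E5.1738
G1 X8.58 Y9.10 E5.3079
G1 X9.00 Y7.00 E5.4414
G1 X8.58 Y4.90 E5.5750
G1 X7.39 Y3.11 E5.7090
G1 X5.60 Y1.92 E5.8431
G1 X3.50 Y1.50 E5.9766
G1 X1.40 Y1.92 E6.1102
G1 X0.00 Y2.85 E6.2150
G1 X0.00 Y0.00 E6.3927

At z = 19.25 mm: the cube is present — its section is the full 20.5×22.5 rectangle; the cube at (7, -1.5) is not intersected at this z (z outside [13, 18.5]); the cylinder at (3.5, 7): section is a regular 16-gon, circumradius r=5.5; Subtracting the remaining from the first: starting from the 20.5×22.5 cube, the r=5.5 cylinder at (3.5, 7) partially overlaps it — only the 81.45 mm² overlap (of its 92.61 mm²) is removed, clipping the outline — 1 connected region. The outline is a single polygon with 17 vertices. Extrusion per mm of travel: 0.6 × 0.25 / (π × 0.875²) = 0.062363. Accumulating E over each segment gives final E = 6.3927.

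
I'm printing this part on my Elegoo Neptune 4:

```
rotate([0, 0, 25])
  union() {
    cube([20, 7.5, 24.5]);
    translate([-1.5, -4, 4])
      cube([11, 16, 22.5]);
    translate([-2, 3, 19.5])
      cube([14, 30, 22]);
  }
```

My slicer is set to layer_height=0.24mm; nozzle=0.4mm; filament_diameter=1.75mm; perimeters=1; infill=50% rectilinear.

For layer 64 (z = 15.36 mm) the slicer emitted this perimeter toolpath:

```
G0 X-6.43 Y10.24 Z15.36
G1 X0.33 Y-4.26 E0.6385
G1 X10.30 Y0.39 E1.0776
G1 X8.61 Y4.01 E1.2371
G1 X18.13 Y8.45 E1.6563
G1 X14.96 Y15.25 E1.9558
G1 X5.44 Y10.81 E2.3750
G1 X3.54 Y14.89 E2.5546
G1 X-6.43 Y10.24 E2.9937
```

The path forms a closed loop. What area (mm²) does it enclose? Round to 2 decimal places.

254.79 mm²

Apply the shoelace formula to the sequence of (X, Y) vertices; enclosed area = 254.79 mm².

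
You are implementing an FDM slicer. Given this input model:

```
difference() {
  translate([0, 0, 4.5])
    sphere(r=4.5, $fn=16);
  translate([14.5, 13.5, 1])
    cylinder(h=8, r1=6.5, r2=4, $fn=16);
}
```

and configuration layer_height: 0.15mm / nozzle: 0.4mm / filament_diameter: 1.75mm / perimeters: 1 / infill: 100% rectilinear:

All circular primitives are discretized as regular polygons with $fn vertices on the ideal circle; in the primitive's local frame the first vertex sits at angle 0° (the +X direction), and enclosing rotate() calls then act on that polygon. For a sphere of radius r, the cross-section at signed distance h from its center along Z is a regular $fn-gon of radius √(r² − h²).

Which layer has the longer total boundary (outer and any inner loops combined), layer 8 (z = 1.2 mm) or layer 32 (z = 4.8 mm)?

Layer 8 (z = 1.2): the r=4.5 sphere slices to a regular 16-gon of circumradius 3.059 (√(r²−h²) with h=3.3 from center) (perimeter = 2·16·3.059·sin(180°/16) = 19.10 mm); the cone at (14.5, 13.5) contributes a regular 16-gon of circumradius 6.438 (interpolated between r1=6.5 and r2=4 at t=0.025) (perimeter = 2·16·6.438·sin(180°/16) = 40.19 mm); Subtracting the remaining from the first: starting from the r=4.5 sphere, the cone at (14.5, 13.5) misses the remaining region (no effect) — boundary = 19.10 mm. So its perimeter = 19.10 mm. Layer 32 (z = 4.8): the r=4.5 sphere contributes a regular 16-gon of circumradius √(4.5²−0.3²) = 4.490 (perimeter = 2·16·4.490·sin(180°/16) = 28.03 mm); the cone at (14.5, 13.5) contributes a regular 16-gon of circumradius 5.312 (interpolated between r1=6.5 and r2=4 at t=0.475) (perimeter = 2·16·5.312·sin(180°/16) = 33.17 mm); Taking the first minus the rest: starting from the r=4.5 sphere, the cone at (14.5, 13.5) misses the remaining region (no effect) — boundary = 28.03 mm. So its perimeter = 28.03 mm. Layer 32 is larger (28.03 vs 19.10 mm).

layer 32 (z = 4.8 mm)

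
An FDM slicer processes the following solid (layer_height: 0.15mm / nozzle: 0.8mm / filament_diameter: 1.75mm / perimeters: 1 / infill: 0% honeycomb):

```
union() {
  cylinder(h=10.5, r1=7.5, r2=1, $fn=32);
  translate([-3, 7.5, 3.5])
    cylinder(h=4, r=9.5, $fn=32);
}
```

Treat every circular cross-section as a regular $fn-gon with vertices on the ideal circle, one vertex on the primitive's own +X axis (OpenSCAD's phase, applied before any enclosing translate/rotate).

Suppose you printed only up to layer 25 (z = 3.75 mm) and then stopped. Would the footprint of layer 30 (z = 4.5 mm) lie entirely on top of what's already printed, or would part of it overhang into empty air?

entirely on top

Compare the two slices. At z = 3.75: the cone contributes a regular 32-gon of circumradius 5.179 (interpolated between r1=7.5 and r2=1 at t=0.357) (area = (32/2)·5.179²·sin(360°/32) = 83.71 mm²); the r=9.5 cylinder at (-3, 7.5) contributes a regular 32-gon of circumradius 9.5 (area = (32/2)·9.500²·sin(360°/32) = 281.71 mm²); Merging all regions: the regions partially overlap — summed areas 365.42 mm² minus the doubly-counted overlap 51.13 mm² gives 314.29 mm² — area = 314.29 mm². At z = 4.5: the cone contributes a regular 32-gon of circumradius 4.714 (interpolated between r1=7.5 and r2=1 at t=0.429) (area = (32/2)·4.714²·sin(360°/32) = 69.37 mm²); the r=9.5 cylinder at (-3, 7.5) contributes a regular 32-gon of circumradius 9.5 (area = (32/2)·9.500²·sin(360°/32) = 281.71 mm²); Combining (union): the regions partially overlap — summed areas 351.08 mm² minus the doubly-counted overlap 43.96 mm² gives 307.12 mm² — area = 307.12 mm². Checking containment: the cross-section at z = 4.5 is a subset of the cross-section at z = 3.75.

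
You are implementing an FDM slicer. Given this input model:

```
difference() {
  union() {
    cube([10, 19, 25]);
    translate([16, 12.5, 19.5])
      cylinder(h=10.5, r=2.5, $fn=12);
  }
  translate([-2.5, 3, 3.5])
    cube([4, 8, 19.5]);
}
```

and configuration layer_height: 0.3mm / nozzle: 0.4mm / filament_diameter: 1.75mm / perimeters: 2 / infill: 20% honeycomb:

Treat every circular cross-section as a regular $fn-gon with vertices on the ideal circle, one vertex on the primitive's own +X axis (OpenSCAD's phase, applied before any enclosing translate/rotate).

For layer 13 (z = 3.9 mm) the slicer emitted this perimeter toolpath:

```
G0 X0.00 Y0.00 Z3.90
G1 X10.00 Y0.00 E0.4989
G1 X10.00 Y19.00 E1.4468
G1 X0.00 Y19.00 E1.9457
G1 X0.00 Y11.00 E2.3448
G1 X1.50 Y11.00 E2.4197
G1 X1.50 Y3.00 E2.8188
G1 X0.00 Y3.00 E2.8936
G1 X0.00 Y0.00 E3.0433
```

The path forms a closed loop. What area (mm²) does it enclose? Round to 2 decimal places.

178.00 mm²

Apply the shoelace formula to the sequence of (X, Y) vertices; enclosed area = 178.00 mm².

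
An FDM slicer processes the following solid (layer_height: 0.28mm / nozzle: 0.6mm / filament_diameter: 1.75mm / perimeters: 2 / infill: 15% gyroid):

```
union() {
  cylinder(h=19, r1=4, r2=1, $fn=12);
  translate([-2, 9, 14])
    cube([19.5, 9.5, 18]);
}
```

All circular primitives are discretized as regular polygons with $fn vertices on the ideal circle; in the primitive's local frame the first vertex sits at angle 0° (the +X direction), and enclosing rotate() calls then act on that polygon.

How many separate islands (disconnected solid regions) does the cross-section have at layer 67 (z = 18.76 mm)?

2

At z = 18.76 mm: the cone: at t=0.987 of its height the radius interpolates to r₁+(r₂−r₁)t = 1.038, giving a regular 12-gon of that circumradius; the cube at (-2, 9) is present — its section is the full 19.5×9.5 rectangle; Taking the union: the 2 present regions are separate (no shared area or edge), so areas and boundary lengths simply add and each stays a separate island — 2 connected regions. Overall, the cross-section has 2 separate islands. Island count = 2.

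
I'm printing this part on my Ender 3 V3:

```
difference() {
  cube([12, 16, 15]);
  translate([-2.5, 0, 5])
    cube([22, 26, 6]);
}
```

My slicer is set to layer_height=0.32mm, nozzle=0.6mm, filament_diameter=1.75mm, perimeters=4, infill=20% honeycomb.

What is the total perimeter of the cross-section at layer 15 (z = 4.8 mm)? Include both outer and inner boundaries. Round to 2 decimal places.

56.00 mm

At z = 4.8 mm: the cube is present — its section is the full 12×16 rectangle (perimeter 56.00 mm); the cube at (-2.5, 0) does not reach this height (z outside [5, 11]); After the difference (first − rest): none of the subtracted shapes is present at this height, so the 12×16 cube is unchanged — boundary = 56.00 mm. Overall, the cross-section is a single solid region. Total boundary length (outer) = 56.00 mm.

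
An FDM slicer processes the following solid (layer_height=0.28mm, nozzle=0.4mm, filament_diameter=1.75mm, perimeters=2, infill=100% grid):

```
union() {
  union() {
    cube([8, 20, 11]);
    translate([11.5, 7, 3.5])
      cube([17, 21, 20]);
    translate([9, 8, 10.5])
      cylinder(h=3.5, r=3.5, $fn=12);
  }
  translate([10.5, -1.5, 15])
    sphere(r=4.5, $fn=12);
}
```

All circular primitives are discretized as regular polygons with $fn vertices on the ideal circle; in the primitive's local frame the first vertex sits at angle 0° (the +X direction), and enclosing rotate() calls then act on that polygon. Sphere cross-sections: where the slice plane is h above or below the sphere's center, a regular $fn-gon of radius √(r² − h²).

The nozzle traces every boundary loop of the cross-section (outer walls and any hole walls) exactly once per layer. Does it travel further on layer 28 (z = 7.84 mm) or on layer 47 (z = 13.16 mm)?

layer 28 (z = 7.84 mm)

Layer 28 (z = 7.84): the cube (footprint 8×20) is included at this height (perimeter 56.00 mm); the cube at (11.5, 7) is present — its section is the full 17×21 rectangle (perimeter 76.00 mm); the cylinder at (9, 8) is absent (z outside [10.5, 14]); Merging all regions: the 2 present regions are separate (no shared area or edge), so areas and boundary lengths simply add and each stays a separate island — boundary = 132.00 mm; the sphere at (10.5, -1.5) is not intersected at this z (|z−center|=7.160 > r=4.5); Taking the union: only that combined region is present, so the union is just that shape — boundary = 132.00 mm. So its perimeter = 132.00 mm. Layer 47 (z = 13.16): the cube does not reach this height (z outside [0, 11]); the cube at (11.5, 7) (footprint 17×21) is included at this height (perimeter 76.00 mm); the r=3.5 cylinder at (9, 8) gives a regular 12-gon of circumradius 3.5 (constant along its height) (perimeter = 2·12·3.500·sin(180°/12) = 21.74 mm); Merging all regions: the regions partially overlap (shared area 2.35 mm²), so the edge portions inside another operand are dropped and the merged outline is re-measured after clipping — boundary = 90.13 mm; the sphere at (10.5, -1.5): section is a regular 12-gon, circumradius = √(r²−h²) = √(4.5²−1.84²) = 4.107 (perimeter = 2·12·4.107·sin(180°/12) = 25.51 mm); Combining (union): the 2 present regions are separate (no shared area or edge), so areas and boundary lengths simply add and each stays a separate island — boundary = 115.64 mm. So its perimeter = 115.64 mm. Layer 28 is larger (132.00 vs 115.64 mm).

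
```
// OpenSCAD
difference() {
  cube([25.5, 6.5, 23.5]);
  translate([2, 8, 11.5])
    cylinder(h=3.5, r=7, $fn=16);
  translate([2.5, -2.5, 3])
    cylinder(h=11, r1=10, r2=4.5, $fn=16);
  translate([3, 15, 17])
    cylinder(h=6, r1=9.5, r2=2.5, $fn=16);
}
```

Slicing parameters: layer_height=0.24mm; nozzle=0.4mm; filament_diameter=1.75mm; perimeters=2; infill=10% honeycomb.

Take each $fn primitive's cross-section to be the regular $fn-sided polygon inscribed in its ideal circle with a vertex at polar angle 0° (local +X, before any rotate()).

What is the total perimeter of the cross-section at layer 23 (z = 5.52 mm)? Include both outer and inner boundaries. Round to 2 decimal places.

61.16 mm

At z = 5.52 mm: the cube is present — its section is the full 25.5×6.5 rectangle (perimeter 64.00 mm); the cylinder at (2, 8) does not reach this height (z outside [11.5, 15]); the cone at (2.5, -2.5) contributes a regular 16-gon of circumradius 8.740 (interpolated between r1=10 and r2=4.5 at t=0.229) (perimeter = 2·16·8.740·sin(180°/16) = 54.56 mm); the cone at (3, 15) is absent (z outside [17, 23]); Subtracting the remaining from the first: starting from the 25.5×6.5 cube, the cone at (2.5, -2.5) partially overlaps it — only the 52.21 mm² overlap (of its 233.86 mm²) is removed, clipping the outline — boundary = 61.16 mm. Overall, the cross-section is a single solid region. Total boundary length (outer) = 61.16 mm.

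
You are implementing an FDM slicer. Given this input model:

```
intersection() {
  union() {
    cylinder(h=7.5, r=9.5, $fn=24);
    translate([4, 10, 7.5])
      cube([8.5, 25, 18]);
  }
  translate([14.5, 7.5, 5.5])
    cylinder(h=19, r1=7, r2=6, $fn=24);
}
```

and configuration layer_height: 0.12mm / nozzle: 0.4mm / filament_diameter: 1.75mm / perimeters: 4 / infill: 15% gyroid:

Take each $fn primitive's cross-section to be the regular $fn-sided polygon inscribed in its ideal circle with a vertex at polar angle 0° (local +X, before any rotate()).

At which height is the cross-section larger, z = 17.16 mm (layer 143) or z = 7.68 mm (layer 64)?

Layer 143 (z = 17.16): the cylinder is not intersected at this z (z outside [0, 7.5]); the 8.5×25 cube at (4, 10) contributes its full rectangle (area 212.50 mm²); Combining (union): only the 8.5×25 cube at (4, 10) is present, so the union is just that shape — area = 212.50 mm²; the cone at (14.5, 7.5) (r1=7→r2=6) has section circumradius 6.386 here — a regular 24-gon (area = (24/2)·6.386²·sin(360°/24) = 126.67 mm²); Taking the intersection: the cone at (14.5, 7.5) partially overlaps the result so far; clipping to the common part keeps 8.72 mm² — area = 8.72 mm². So its area = 8.72 mm². Layer 64 (z = 7.68): the cylinder is not intersected at this z (z outside [0, 7.5]); the cube at (4, 10) (footprint 8.5×25) is included at this height (area 212.50 mm²); Merging all regions: only the 8.5×25 cube at (4, 10) is present, so the union is just that shape — area = 212.50 mm²; the cone at (14.5, 7.5) (r1=7→r2=6) has section circumradius 6.885 here — a regular 24-gon (area = (24/2)·6.885²·sin(360°/24) = 147.24 mm²); Taking the intersection: the cone at (14.5, 7.5) partially overlaps that combined region; clipping to the common part keeps 11.58 mm² — area = 11.58 mm². So its area = 11.58 mm². Layer 64 is larger (11.58 vs 8.72 mm²).

layer 64 (z = 7.68 mm)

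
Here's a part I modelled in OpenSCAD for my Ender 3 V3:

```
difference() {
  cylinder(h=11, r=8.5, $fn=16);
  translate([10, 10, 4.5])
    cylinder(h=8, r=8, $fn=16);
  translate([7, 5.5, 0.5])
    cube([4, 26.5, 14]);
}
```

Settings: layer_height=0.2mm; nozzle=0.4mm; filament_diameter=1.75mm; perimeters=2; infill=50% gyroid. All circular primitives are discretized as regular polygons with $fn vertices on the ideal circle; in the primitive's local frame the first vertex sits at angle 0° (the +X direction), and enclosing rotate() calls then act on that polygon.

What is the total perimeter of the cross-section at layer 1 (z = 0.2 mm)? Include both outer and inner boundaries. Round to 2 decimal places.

53.06 mm

At z = 0.2 mm: the r=8.5 cylinder gives a regular 16-gon of circumradius 8.5 (constant along its height) (perimeter = 2·16·8.500·sin(180°/16) = 53.06 mm); the cylinder at (10, 10) does not reach this height (z outside [4.5, 12.5]); the cube at (7, 5.5) is not intersected at this z (z outside [0.5, 14.5]); Taking the first minus the rest: none of the subtracted shapes is present at this height, so the r=8.5 cylinder is unchanged — boundary = 53.06 mm. Overall, the cross-section is a single solid region. Total boundary length (outer) = 53.06 mm.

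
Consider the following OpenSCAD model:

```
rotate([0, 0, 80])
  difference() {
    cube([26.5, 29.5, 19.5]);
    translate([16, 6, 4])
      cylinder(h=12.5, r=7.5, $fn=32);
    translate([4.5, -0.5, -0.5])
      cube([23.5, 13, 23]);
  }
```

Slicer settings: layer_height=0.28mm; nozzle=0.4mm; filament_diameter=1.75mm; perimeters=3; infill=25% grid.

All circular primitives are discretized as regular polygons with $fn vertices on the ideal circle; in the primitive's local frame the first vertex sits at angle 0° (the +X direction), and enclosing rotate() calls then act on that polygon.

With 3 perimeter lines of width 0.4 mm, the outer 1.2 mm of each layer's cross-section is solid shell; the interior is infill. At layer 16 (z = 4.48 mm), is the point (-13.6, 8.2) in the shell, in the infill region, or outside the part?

infill

At z = 4.48 mm: the 26.5×29.5 cube contributes its full rectangle; the r=7.5 cylinder at (16, 6) contributes a regular 32-gon of circumradius 7.5; the cube at (4.5, -0.5) is present — its section is the full 23.5×13 rectangle; Taking the first minus the rest: starting from the 26.5×29.5 cube, the r=7.5 cylinder at (16, 6) partially overlaps it — only the 166.61 mm² overlap (of its 175.58 mm²) is removed, clipping the outline; the 23.5×13 cube at (4.5, -0.5) partially overlaps it — only the 113.26 mm² overlap (of its 305.50 mm²) is removed, clipping the outline — 1 connected region; (whole slice rotated 80° about Z — lengths, areas and connectivity unchanged). Overall, the cross-section is a single solid region. Undo the 80° rotation: the query point maps to (5.714, 14.817) in the un-rotated model frame. The nearest boundary edge runs (12.33, 12.50)→(4.50, 12.50); distance from the point to it = 2.32 mm. The point is inside the cross-section and 2.32 mm from the nearest boundary — more than the 1.2 mm shell width (3 × 0.4), so it's in the infill interior.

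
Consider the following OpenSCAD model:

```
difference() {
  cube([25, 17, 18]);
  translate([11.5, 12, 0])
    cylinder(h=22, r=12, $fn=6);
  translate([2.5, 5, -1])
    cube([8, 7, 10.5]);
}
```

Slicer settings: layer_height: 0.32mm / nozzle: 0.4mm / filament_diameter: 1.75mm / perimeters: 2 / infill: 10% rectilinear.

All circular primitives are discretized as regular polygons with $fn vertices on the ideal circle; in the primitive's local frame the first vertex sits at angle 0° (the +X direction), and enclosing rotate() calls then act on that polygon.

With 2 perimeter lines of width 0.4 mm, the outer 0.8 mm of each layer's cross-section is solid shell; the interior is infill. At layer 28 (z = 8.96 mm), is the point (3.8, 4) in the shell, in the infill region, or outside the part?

shell

At z = 8.96 mm: the cube is present — its section is the full 25×17 rectangle; the cylinder at (11.5, 12): section is a regular 6-gon, circumradius r=12; the cube at (2.5, 5) (footprint 8×7) is included at this height; Taking the first minus the rest: starting from the 25×17 cube, the r=12 cylinder at (11.5, 12) partially overlaps it — only the 292.19 mm² overlap (of its 374.12 mm²) is removed, clipping the outline; the 8×7 cube at (2.5, 5) partially overlaps it — only the 0.94 mm² overlap (of its 56.00 mm²) is removed, clipping the outline — 2 connected regions. Overall, the cross-section has 2 separate islands. The nearest boundary edge runs (3.54, 5.00)→(5.50, 1.61); distance from the point to it = 0.28 mm. (Shell/infill is judged within the island containing the point — the largest one.) The point is inside the cross-section, 0.28 mm from the nearest boundary — within the 0.8 mm shell band (2 × 0.4).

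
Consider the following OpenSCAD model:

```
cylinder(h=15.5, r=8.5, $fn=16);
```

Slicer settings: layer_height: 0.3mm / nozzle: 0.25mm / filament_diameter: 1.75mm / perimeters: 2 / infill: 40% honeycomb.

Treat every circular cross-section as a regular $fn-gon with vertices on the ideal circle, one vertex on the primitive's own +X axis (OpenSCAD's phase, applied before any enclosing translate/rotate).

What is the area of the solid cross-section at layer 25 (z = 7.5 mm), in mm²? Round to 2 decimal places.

At z = 7.5 mm: the cylinder: section is a regular 16-gon, circumradius r=8.5 (area = (16/2)·8.500²·sin(360°/16) = 221.19 mm²). Overall, the cross-section is a single solid region. Net area = 221.19 mm².

221.19 mm²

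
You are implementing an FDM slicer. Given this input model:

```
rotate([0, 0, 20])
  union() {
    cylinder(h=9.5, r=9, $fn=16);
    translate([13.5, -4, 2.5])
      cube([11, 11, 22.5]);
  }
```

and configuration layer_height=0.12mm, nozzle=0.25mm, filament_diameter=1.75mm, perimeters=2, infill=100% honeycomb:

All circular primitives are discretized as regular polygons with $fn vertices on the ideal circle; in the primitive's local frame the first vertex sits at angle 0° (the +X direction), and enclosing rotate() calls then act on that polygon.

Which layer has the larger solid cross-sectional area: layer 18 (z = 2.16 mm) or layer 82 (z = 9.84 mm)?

layer 18 (z = 2.16 mm)

Layer 18 (z = 2.16): the r=9 cylinder contributes a regular 16-gon of circumradius 9 (area = (16/2)·9.000²·sin(360°/16) = 247.98 mm²); the cube at (13.5, -4) does not reach this height (z outside [2.5, 25]); Combining (union): only the r=9 cylinder is present, so the union is just that shape — area = 247.98 mm²; (whole slice rotated 20° about Z — lengths, areas and connectivity unchanged). So its area = 247.98 mm². Layer 82 (z = 9.84): the cylinder is absent (z outside [0, 9.5]); the cube at (13.5, -4) (footprint 11×11) is included at this height (area 121.00 mm²); Taking the union: only the 11×11 cube at (13.5, -4) is present, so the union is just that shape — area = 121.00 mm²; (rotated 20° about Z; rotation is an isometry so areas/perimeters/island counts are preserved). So its area = 121.00 mm². Layer 18 is larger (247.98 vs 121.00 mm²).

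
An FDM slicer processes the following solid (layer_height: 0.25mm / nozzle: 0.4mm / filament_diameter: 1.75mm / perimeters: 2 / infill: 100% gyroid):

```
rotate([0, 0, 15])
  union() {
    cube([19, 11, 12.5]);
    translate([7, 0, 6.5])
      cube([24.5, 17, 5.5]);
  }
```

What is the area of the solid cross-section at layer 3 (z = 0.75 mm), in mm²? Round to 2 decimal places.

At z = 0.75 mm: the cube is present — its section is the full 19×11 rectangle (area 209.00 mm²); the cube at (7, 0) is absent (z outside [6.5, 12]); Taking the union: only the 19×11 cube is present, so the union is just that shape — area = 209.00 mm²; (whole slice rotated 15° about Z — lengths, areas and connectivity unchanged). Overall, the cross-section is a single solid region. Net area = 209.00 mm².

209.00 mm²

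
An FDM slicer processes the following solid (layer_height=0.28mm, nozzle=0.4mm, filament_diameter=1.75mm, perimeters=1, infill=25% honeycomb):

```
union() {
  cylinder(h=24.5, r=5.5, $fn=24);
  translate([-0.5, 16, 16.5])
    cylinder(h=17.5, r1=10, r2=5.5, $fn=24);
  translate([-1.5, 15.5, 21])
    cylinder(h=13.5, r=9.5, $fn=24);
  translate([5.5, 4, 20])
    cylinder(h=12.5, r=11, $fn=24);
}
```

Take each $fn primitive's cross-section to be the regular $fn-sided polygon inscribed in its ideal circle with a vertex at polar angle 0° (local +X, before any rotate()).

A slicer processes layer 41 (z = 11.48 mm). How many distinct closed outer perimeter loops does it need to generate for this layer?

At z = 11.48 mm: the cylinder: section is a regular 24-gon, circumradius r=5.5; the cone at (-0.5, 16) is not intersected at this z (z outside [16.5, 34]); the cylinder at (-1.5, 15.5) does not reach this height (z outside [21, 34.5]); the cylinder at (5.5, 4) does not reach this height (z outside [20, 32.5]); Combining (union): only the r=5.5 cylinder is present, so the union is just that shape — 1 connected region. The result has 1 disconnected region.

1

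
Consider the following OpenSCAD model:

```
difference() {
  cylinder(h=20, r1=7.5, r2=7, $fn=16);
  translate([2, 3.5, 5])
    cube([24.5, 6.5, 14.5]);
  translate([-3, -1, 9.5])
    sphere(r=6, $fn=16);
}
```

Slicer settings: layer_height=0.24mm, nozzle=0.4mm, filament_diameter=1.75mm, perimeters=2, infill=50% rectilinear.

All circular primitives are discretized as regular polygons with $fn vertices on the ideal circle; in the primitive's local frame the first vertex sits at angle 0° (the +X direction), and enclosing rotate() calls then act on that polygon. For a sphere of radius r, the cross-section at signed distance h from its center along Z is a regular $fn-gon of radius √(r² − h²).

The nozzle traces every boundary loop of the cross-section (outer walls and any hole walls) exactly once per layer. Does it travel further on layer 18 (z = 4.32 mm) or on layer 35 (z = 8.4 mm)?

layer 18 (z = 4.32 mm)

Layer 18 (z = 4.32): the cone: at t=0.216 of its height the radius interpolates to r₁+(r₂−r₁)t = 7.392, giving a regular 16-gon of that circumradius (perimeter = 2·16·7.392·sin(180°/16) = 46.15 mm); the cube at (2, 3.5) is not intersected at this z (z outside [5, 19.5]); the r=6 sphere at (-3, -1) contributes a regular 16-gon of circumradius √(6²−5.18²) = 3.028 (perimeter = 2·16·3.028·sin(180°/16) = 18.90 mm); Taking the first minus the rest: starting from the cone, the r=6 sphere at (-3, -1) lies wholly inside it (removes its full 28.07 mm² and its 18.90 mm outline becomes a hole wall) — boundary (outer + 1 inner loop) = 65.05 mm. So its perimeter = 65.05 mm. Layer 35 (z = 8.4): the cone contributes a regular 16-gon of circumradius 7.290 (interpolated between r1=7.5 and r2=7 at t=0.420) (perimeter = 2·16·7.290·sin(180°/16) = 45.51 mm); the cube at (2, 3.5) is present — its section is the full 24.5×6.5 rectangle (perimeter 62.00 mm); the r=6 sphere at (-3, -1) contributes a regular 16-gon of circumradius √(6²−1.1²) = 5.898 (perimeter = 2·16·5.898·sin(180°/16) = 36.82 mm); Subtracting the remaining from the first: starting from the cone, the 24.5×6.5 cube at (2, 3.5) partially overlaps it — only the 9.31 mm² overlap (of its 159.25 mm²) is removed, clipping the outline; the r=6 sphere at (-3, -1) partially overlaps it — only the 89.80 mm² overlap (of its 106.51 mm²) is removed, clipping the outline — boundary = 55.36 mm. So its perimeter = 55.36 mm. Layer 18 is larger (65.05 vs 55.36 mm).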